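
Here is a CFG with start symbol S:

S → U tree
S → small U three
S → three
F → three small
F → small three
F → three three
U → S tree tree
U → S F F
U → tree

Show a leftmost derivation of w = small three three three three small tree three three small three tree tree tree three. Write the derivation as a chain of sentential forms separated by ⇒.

S ⇒ small U three   [S → small U three]
small U three ⇒ small S tree tree three   [U → S tree tree]
small S tree tree three ⇒ small U tree tree tree three   [S → U tree]
small U tree tree tree three ⇒ small S F F tree tree tree three   [U → S F F]
small S F F tree tree tree three ⇒ small U tree F F tree tree tree three   [S → U tree]
small U tree F F tree tree tree three ⇒ small S F F tree F F tree tree tree three   [U → S F F]
small S F F tree F F tree tree tree three ⇒ small three F F tree F F tree tree tree three   [S → three]
small three F F tree F F tree tree tree three ⇒ small three three three F tree F F tree tree tree three   [F → three three]
small three three three F tree F F tree tree tree three ⇒ small three three three three small tree F F tree tree tree three   [F → three small]
small three three three three small tree F F tree tree tree three ⇒ small three three three three small tree three three F tree tree tree three   [F → three three]
small three three three three small tree three three F tree tree tree three ⇒ small three three three three small tree three three small three tree tree tree three   [F → small three]

S ⇒ small U three ⇒ small S tree tree three ⇒ small U tree tree tree three ⇒ small S F F tree tree tree three ⇒ small U tree F F tree tree tree three ⇒ small S F F tree F F tree tree tree three ⇒ small three F F tree F F tree tree tree three ⇒ small three three three F tree F F tree tree tree three ⇒ small three three three three small tree F F tree tree tree three ⇒ small three three three three small tree three three F tree tree tree three ⇒ small three three three three small tree three three small three tree tree tree three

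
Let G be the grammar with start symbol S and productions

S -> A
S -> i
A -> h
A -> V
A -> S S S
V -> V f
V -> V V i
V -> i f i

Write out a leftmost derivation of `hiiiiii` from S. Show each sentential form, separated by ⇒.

S ⇒ A ⇒ SSS ⇒ ASS ⇒ SSSSS ⇒ ASSSS ⇒ SSSSSSS ⇒ ASSSSSS ⇒ hSSSSSS ⇒ hiSSSSS ⇒ hiiSSSS ⇒ hiiiSSS ⇒ hiiiiSS ⇒ hiiiiiS ⇒ hiiiiii

S ⇒ A   [S -> A]
A ⇒ SSS   [A -> S S S]
SSS ⇒ ASS   [S -> A]
ASS ⇒ SSSSS   [A -> S S S]
SSSSS ⇒ ASSSS   [S -> A]
ASSSS ⇒ SSSSSSS   [A -> S S S]
SSSSSSS ⇒ ASSSSSS   [S -> A]
ASSSSSS ⇒ hSSSSSS   [A -> h]
hSSSSSS ⇒ hiSSSSS   [S -> i]
hiSSSSS ⇒ hiiSSSS   [S -> i]
hiiSSSS ⇒ hiiiSSS   [S -> i]
hiiiSSS ⇒ hiiiiSS   [S -> i]
hiiiiSS ⇒ hiiiiiS   [S -> i]
hiiiiiS ⇒ hiiiiii   [S -> i]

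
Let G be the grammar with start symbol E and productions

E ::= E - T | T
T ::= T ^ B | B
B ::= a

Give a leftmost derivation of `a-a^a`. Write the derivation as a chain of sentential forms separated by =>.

E => E-T => T-T => B-T => a-T => a-T^B => a-B^B => a-a^B => a-a^a

E => E-T   [E ::= E - T]
E-T => T-T   [E ::= T]
T-T => B-T   [T ::= B]
B-T => a-T   [B ::= a]
a-T => a-T^B   [T ::= T ^ B]
a-T^B => a-B^B   [T ::= B]
a-B^B => a-a^B   [B ::= a]
a-a^B => a-a^a   [B ::= a]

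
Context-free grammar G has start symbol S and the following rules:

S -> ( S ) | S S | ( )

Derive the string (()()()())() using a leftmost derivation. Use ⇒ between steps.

S ⇒ SS ⇒ (S)S ⇒ (SS)S ⇒ (SSS)S ⇒ (SSSS)S ⇒ (()SSS)S ⇒ (()()SS)S ⇒ (()()()S)S ⇒ (()()()())S ⇒ (()()()())()

S ⇒ SS   [S -> S S]
SS ⇒ (S)S   [S -> ( S )]
(S)S ⇒ (SS)S   [S -> S S]
(SS)S ⇒ (SSS)S   [S -> S S]
(SSS)S ⇒ (SSSS)S   [S -> S S]
(SSSS)S ⇒ (()SSS)S   [S -> ( )]
(()SSS)S ⇒ (()()SS)S   [S -> ( )]
(()()SS)S ⇒ (()()()S)S   [S -> ( )]
(()()()S)S ⇒ (()()()())S   [S -> ( )]
(()()()())S ⇒ (()()()())()   [S -> ( )]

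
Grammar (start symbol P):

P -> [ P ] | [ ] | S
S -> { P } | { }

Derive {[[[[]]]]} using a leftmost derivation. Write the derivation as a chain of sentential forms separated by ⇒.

P ⇒ S ⇒ {P} ⇒ {[P]} ⇒ {[[P]]} ⇒ {[[[P]]]} ⇒ {[[[[]]]]}

P ⇒ S   [P -> S]
S ⇒ {P}   [S -> { P }]
{P} ⇒ {[P]}   [P -> [ P ]]
{[P]} ⇒ {[[P]]}   [P -> [ P ]]
{[[P]]} ⇒ {[[[P]]]}   [P -> [ P ]]
{[[[P]]]} ⇒ {[[[[]]]]}   [P -> [ ]]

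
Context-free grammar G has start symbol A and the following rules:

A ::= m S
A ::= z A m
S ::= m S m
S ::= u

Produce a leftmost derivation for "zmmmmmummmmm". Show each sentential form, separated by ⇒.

A ⇒ zAm ⇒ zmSm ⇒ zmmSmm ⇒ zmmmSmmm ⇒ zmmmmSmmmm ⇒ zmmmmmSmmmmm ⇒ zmmmmmummmmm

A ⇒ zAm   [A ::= z A m]
zAm ⇒ zmSm   [A ::= m S]
zmSm ⇒ zmmSmm   [S ::= m S m]
zmmSmm ⇒ zmmmSmmm   [S ::= m S m]
zmmmSmmm ⇒ zmmmmSmmmm   [S ::= m S m]
zmmmmSmmmm ⇒ zmmmmmSmmmmm   [S ::= m S m]
zmmmmmSmmmmm ⇒ zmmmmmummmmm   [S ::= u]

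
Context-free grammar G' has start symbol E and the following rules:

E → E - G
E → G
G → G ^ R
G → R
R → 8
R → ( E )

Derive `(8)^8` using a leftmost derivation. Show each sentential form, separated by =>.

E => G => G^R => R^R => (E)^R => (G)^R => (R)^R => (8)^R => (8)^8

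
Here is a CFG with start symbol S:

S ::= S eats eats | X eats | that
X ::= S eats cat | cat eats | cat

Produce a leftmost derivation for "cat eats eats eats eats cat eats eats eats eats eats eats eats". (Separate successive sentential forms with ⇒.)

S ⇒ S eats eats   [S ::= S eats eats]
S eats eats ⇒ S eats eats eats eats   [S ::= S eats eats]
S eats eats eats eats ⇒ S eats eats eats eats eats eats   [S ::= S eats eats]
S eats eats eats eats eats eats ⇒ X eats eats eats eats eats eats eats   [S ::= X eats]
X eats eats eats eats eats eats eats ⇒ S eats cat eats eats eats eats eats eats eats   [X ::= S eats cat]
S eats cat eats eats eats eats eats eats eats ⇒ S eats eats eats cat eats eats eats eats eats eats eats   [S ::= S eats eats]
S eats eats eats cat eats eats eats eats eats eats eats ⇒ X eats eats eats eats cat eats eats eats eats eats eats eats   [S ::= X eats]
X eats eats eats eats cat eats eats eats eats eats eats eats ⇒ cat eats eats eats eats cat eats eats eats eats eats eats eats   [X ::= cat]

S ⇒ S eats eats ⇒ S eats eats eats eats ⇒ S eats eats eats eats eats eats ⇒ X eats eats eats eats eats eats eats ⇒ S eats cat eats eats eats eats eats eats eats ⇒ S eats eats eats cat eats eats eats eats eats eats eats ⇒ X eats eats eats eats cat eats eats eats eats eats eats eats ⇒ cat eats eats eats eats cat eats eats eats eats eats eats eats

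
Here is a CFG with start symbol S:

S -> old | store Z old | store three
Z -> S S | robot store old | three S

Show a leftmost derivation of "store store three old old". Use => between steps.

S => store Z old   [S -> store Z old]
store Z old => store S S old   [Z -> S S]
store S S old => store store three S old   [S -> store three]
store store three S old => store store three old old   [S -> old]

S => store Z old => store S S old => store store three S old => store store three old old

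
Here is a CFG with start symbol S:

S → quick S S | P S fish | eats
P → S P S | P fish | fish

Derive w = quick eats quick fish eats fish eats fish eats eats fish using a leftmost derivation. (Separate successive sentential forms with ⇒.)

S ⇒ quick S S ⇒ quick eats S ⇒ quick eats P S fish ⇒ quick eats S P S S fish ⇒ quick eats quick S S P S S fish ⇒ quick eats quick P S fish S P S S fish ⇒ quick eats quick fish S fish S P S S fish ⇒ quick eats quick fish eats fish S P S S fish ⇒ quick eats quick fish eats fish eats P S S fish ⇒ quick eats quick fish eats fish eats fish S S fish ⇒ quick eats quick fish eats fish eats fish eats S fish ⇒ quick eats quick fish eats fish eats fish eats eats fish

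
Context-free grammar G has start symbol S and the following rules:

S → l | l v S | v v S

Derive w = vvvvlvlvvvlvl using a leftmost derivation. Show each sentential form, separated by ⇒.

S ⇒ vvS   [S → v v S]
vvS ⇒ vvvvS   [S → v v S]
vvvvS ⇒ vvvvlvS   [S → l v S]
vvvvlvS ⇒ vvvvlvlvS   [S → l v S]
vvvvlvlvS ⇒ vvvvlvlvvvS   [S → v v S]
vvvvlvlvvvS ⇒ vvvvlvlvvvlvS   [S → l v S]
vvvvlvlvvvlvS ⇒ vvvvlvlvvvlvl   [S → l]

S ⇒ vvS ⇒ vvvvS ⇒ vvvvlvS ⇒ vvvvlvlvS ⇒ vvvvlvlvvvS ⇒ vvvvlvlvvvlvS ⇒ vvvvlvlvvvlvl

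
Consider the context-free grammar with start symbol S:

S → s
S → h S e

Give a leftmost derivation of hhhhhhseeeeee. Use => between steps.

S => hSe => hhSee => hhhSeee => hhhhSeeee => hhhhhSeeeee => hhhhhhSeeeeee => hhhhhhseeeeee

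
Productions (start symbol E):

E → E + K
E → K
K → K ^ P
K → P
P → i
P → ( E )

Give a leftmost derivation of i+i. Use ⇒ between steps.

E ⇒ E+K ⇒ K+K ⇒ P+K ⇒ i+K ⇒ i+P ⇒ i+i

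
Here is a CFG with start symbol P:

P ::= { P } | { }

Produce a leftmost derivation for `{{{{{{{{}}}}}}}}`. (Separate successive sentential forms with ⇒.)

P ⇒ {P} ⇒ {{P}} ⇒ {{{P}}} ⇒ {{{{P}}}} ⇒ {{{{{P}}}}} ⇒ {{{{{{P}}}}}} ⇒ {{{{{{{P}}}}}}} ⇒ {{{{{{{{}}}}}}}}

P ⇒ {P}   [P ::= { P }]
{P} ⇒ {{P}}   [P ::= { P }]
{{P}} ⇒ {{{P}}}   [P ::= { P }]
{{{P}}} ⇒ {{{{P}}}}   [P ::= { P }]
{{{{P}}}} ⇒ {{{{{P}}}}}   [P ::= { P }]
{{{{{P}}}}} ⇒ {{{{{{P}}}}}}   [P ::= { P }]
{{{{{{P}}}}}} ⇒ {{{{{{{P}}}}}}}   [P ::= { P }]
{{{{{{{P}}}}}}} ⇒ {{{{{{{{}}}}}}}}   [P ::= { }]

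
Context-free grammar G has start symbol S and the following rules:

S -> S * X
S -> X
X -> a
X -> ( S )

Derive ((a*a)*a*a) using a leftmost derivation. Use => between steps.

S => X => (S) => (S*X) => (S*X*X) => (X*X*X) => ((S)*X*X) => ((S*X)*X*X) => ((X*X)*X*X) => ((a*X)*X*X) => ((a*a)*X*X) => ((a*a)*a*X) => ((a*a)*a*a)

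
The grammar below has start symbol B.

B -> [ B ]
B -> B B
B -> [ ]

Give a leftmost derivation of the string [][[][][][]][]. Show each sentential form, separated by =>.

B => BB => []B => []BB => [][B]B => [][BB]B => [][BBB]B => [][BBBB]B => [][[]BBB]B => [][[][]BB]B => [][[][][]B]B => [][[][][][]]B => [][[][][][]][]

B => BB   [B -> B B]
BB => []B   [B -> [ ]]
[]B => []BB   [B -> B B]
[]BB => [][B]B   [B -> [ B ]]
[][B]B => [][BB]B   [B -> B B]
[][BB]B => [][BBB]B   [B -> B B]
[][BBB]B => [][BBBB]B   [B -> B B]
[][BBBB]B => [][[]BBB]B   [B -> [ ]]
[][[]BBB]B => [][[][]BB]B   [B -> [ ]]
[][[][]BB]B => [][[][][]B]B   [B -> [ ]]
[][[][][]B]B => [][[][][][]]B   [B -> [ ]]
[][[][][][]]B => [][[][][][]][]   [B -> [ ]]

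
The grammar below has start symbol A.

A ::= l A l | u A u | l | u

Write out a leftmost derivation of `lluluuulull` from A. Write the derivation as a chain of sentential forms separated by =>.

A => lAl => llAll => lluAull => llulAlull => lluluAulull => lluluuulull

A => lAl   [A ::= l A l]
lAl => llAll   [A ::= l A l]
llAll => lluAull   [A ::= u A u]
lluAull => llulAlull   [A ::= l A l]
llulAlull => lluluAulull   [A ::= u A u]
lluluAulull => lluluuulull   [A ::= u]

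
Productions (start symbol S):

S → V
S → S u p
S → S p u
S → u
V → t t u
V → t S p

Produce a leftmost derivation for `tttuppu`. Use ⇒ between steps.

S ⇒ Spu   [S → S p u]
Spu ⇒ Vpu   [S → V]
Vpu ⇒ tSppu   [V → t S p]
tSppu ⇒ tVppu   [S → V]
tVppu ⇒ tttuppu   [V → t t u]

S⇒Spu⇒Vpu⇒tSppu⇒tVppu⇒tttuppu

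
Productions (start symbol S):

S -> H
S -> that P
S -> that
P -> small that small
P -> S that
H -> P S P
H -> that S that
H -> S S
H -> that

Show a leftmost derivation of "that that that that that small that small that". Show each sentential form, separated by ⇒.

S ⇒ that P ⇒ that S that ⇒ that H that ⇒ that S S that ⇒ that that P S that ⇒ that that S that S that ⇒ that that that that S that ⇒ that that that that that P that ⇒ that that that that that small that small that

S ⇒ that P   [S -> that P]
that P ⇒ that S that   [P -> S that]
that S that ⇒ that H that   [S -> H]
that H that ⇒ that S S that   [H -> S S]
that S S that ⇒ that that P S that   [S -> that P]
that that P S that ⇒ that that S that S that   [P -> S that]
that that S that S that ⇒ that that that that S that   [S -> that]
that that that that S that ⇒ that that that that that P that   [S -> that P]
that that that that that P that ⇒ that that that that that small that small that   [P -> small that small]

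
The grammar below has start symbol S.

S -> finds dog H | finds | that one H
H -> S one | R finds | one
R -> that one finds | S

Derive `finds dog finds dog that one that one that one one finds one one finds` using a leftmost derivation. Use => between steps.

S => finds dog H   [S -> finds dog H]
finds dog H => finds dog R finds   [H -> R finds]
finds dog R finds => finds dog S finds   [R -> S]
finds dog S finds => finds dog finds dog H finds   [S -> finds dog H]
finds dog finds dog H finds => finds dog finds dog S one finds   [H -> S one]
finds dog finds dog S one finds => finds dog finds dog that one H one finds   [S -> that one H]
finds dog finds dog that one H one finds => finds dog finds dog that one S one one finds   [H -> S one]
finds dog finds dog that one S one one finds => finds dog finds dog that one that one H one one finds   [S -> that one H]
finds dog finds dog that one that one H one one finds => finds dog finds dog that one that one R finds one one finds   [H -> R finds]
finds dog finds dog that one that one R finds one one finds => finds dog finds dog that one that one S finds one one finds   [R -> S]
finds dog finds dog that one that one S finds one one finds => finds dog finds dog that one that one that one H finds one one finds   [S -> that one H]
finds dog finds dog that one that one that one H finds one one finds => finds dog finds dog that one that one that one one finds one one finds   [H -> one]

S => finds dog H => finds dog R finds => finds dog S finds => finds dog finds dog H finds => finds dog finds dog S one finds => finds dog finds dog that one H one finds => finds dog finds dog that one S one one finds => finds dog finds dog that one that one H one one finds => finds dog finds dog that one that one R finds one one finds => finds dog finds dog that one that one S finds one one finds => finds dog finds dog that one that one that one H finds one one finds => finds dog finds dog that one that one that one one finds one one finds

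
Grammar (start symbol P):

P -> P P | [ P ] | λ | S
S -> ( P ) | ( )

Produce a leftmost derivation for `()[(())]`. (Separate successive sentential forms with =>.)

P=>PP=>PPP=>SPP=>()PP=>()[P]P=>()[S]P=>()[(P)]P=>()[(S)]P=>()[(())]P=>()[(())]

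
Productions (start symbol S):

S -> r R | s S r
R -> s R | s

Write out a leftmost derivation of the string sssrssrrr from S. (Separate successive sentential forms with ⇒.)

S ⇒ sSr   [S -> s S r]
sSr ⇒ ssSrr   [S -> s S r]
ssSrr ⇒ sssSrrr   [S -> s S r]
sssSrrr ⇒ sssrRrrr   [S -> r R]
sssrRrrr ⇒ sssrsRrrr   [R -> s R]
sssrsRrrr ⇒ sssrssrrr   [R -> s]

S⇒sSr⇒ssSrr⇒sssSrrr⇒sssrRrrr⇒sssrsRrrr⇒sssrssrrr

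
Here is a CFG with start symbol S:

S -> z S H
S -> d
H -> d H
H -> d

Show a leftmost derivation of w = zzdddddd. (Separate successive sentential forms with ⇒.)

S ⇒ zSH   [S -> z S H]
zSH ⇒ zzSHH   [S -> z S H]
zzSHH ⇒ zzdHH   [S -> d]
zzdHH ⇒ zzddHH   [H -> d H]
zzddHH ⇒ zzdddHH   [H -> d H]
zzdddHH ⇒ zzddddHH   [H -> d H]
zzddddHH ⇒ zzdddddH   [H -> d]
zzdddddH ⇒ zzdddddd   [H -> d]

S ⇒ zSH ⇒ zzSHH ⇒ zzdHH ⇒ zzddHH ⇒ zzdddHH ⇒ zzddddHH ⇒ zzdddddH ⇒ zzdddddd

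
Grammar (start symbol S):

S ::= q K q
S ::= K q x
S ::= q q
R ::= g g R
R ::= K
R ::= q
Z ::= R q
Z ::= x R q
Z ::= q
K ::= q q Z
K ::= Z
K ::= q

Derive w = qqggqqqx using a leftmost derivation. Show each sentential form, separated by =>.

S => Kqx => qqZqx => qqRqqx => qqggRqqx => qqggKqqx => qqggqqqx

S => Kqx   [S ::= K q x]
Kqx => qqZqx   [K ::= q q Z]
qqZqx => qqRqqx   [Z ::= R q]
qqRqqx => qqggRqqx   [R ::= g g R]
qqggRqqx => qqggKqqx   [R ::= K]
qqggKqqx => qqggqqqx   [K ::= q]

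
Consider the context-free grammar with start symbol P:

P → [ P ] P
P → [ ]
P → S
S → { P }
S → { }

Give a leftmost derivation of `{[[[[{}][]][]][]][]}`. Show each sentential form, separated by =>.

P => S   [P → S]
S => {P}   [S → { P }]
{P} => {[P]P}   [P → [ P ] P]
{[P]P} => {[[P]P]P}   [P → [ P ] P]
{[[P]P]P} => {[[[P]P]P]P}   [P → [ P ] P]
{[[[P]P]P]P} => {[[[[P]P]P]P]P}   [P → [ P ] P]
{[[[[P]P]P]P]P} => {[[[[S]P]P]P]P}   [P → S]
{[[[[S]P]P]P]P} => {[[[[{}]P]P]P]P}   [S → { }]
{[[[[{}]P]P]P]P} => {[[[[{}][]]P]P]P}   [P → [ ]]
{[[[[{}][]]P]P]P} => {[[[[{}][]][]]P]P}   [P → [ ]]
{[[[[{}][]][]]P]P} => {[[[[{}][]][]][]]P}   [P → [ ]]
{[[[[{}][]][]][]]P} => {[[[[{}][]][]][]][]}   [P → [ ]]

P=>S=>{P}=>{[P]P}=>{[[P]P]P}=>{[[[P]P]P]P}=>{[[[[P]P]P]P]P}=>{[[[[S]P]P]P]P}=>{[[[[{}]P]P]P]P}=>{[[[[{}][]]P]P]P}=>{[[[[{}][]][]]P]P}=>{[[[[{}][]][]][]]P}=>{[[[[{}][]][]][]][]}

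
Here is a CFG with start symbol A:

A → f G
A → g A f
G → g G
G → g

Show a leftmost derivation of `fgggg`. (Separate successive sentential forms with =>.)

A => fG => fgG => fggG => fgggG => fgggg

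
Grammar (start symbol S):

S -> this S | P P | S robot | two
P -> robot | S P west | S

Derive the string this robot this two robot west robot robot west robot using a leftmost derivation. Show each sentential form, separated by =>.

S => this S   [S -> this S]
this S => this P P   [S -> P P]
this P P => this S P west P   [P -> S P west]
this S P west P => this S robot P west P   [S -> S robot]
this S robot P west P => this P P robot P west P   [S -> P P]
this P P robot P west P => this robot P robot P west P   [P -> robot]
this robot P robot P west P => this robot S P west robot P west P   [P -> S P west]
this robot S P west robot P west P => this robot this S P west robot P west P   [S -> this S]
this robot this S P west robot P west P => this robot this two P west robot P west P   [S -> two]
this robot this two P west robot P west P => this robot this two robot west robot P west P   [P -> robot]
this robot this two robot west robot P west P => this robot this two robot west robot robot west P   [P -> robot]
this robot this two robot west robot robot west P => this robot this two robot west robot robot west robot   [P -> robot]

S => this S => this P P => this S P west P => this S robot P west P => this P P robot P west P => this robot P robot P west P => this robot S P west robot P west P => this robot this S P west robot P west P => this robot this two P west robot P west P => this robot this two robot west robot P west P => this robot this two robot west robot robot west P => this robot this two robot west robot robot west robot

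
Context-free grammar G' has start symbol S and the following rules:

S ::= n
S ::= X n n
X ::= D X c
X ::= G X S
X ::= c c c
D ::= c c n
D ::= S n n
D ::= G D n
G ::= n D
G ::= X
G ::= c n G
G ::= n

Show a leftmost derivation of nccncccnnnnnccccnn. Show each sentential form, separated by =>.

S => Xnn => DXcnn => SnnXcnn => XnnnnXcnn => GXSnnnnXcnn => nDXSnnnnXcnn => nccnXSnnnnXcnn => nccncccSnnnnXcnn => nccncccnnnnnXcnn => nccncccnnnnnccccnn

S => Xnn   [S ::= X n n]
Xnn => DXcnn   [X ::= D X c]
DXcnn => SnnXcnn   [D ::= S n n]
SnnXcnn => XnnnnXcnn   [S ::= X n n]
XnnnnXcnn => GXSnnnnXcnn   [X ::= G X S]
GXSnnnnXcnn => nDXSnnnnXcnn   [G ::= n D]
nDXSnnnnXcnn => nccnXSnnnnXcnn   [D ::= c c n]
nccnXSnnnnXcnn => nccncccSnnnnXcnn   [X ::= c c c]
nccncccSnnnnXcnn => nccncccnnnnnXcnn   [S ::= n]
nccncccnnnnnXcnn => nccncccnnnnnccccnn   [X ::= c c c]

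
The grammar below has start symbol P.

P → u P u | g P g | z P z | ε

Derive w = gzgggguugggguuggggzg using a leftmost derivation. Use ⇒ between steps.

P ⇒ gPg   [P → g P g]
gPg ⇒ gzPzg   [P → z P z]
gzPzg ⇒ gzgPgzg   [P → g P g]
gzgPgzg ⇒ gzggPggzg   [P → g P g]
gzggPggzg ⇒ gzgggPgggzg   [P → g P g]
gzgggPgggzg ⇒ gzggggPggggzg   [P → g P g]
gzggggPggggzg ⇒ gzgggguPuggggzg   [P → u P u]
gzgggguPuggggzg ⇒ gzgggguuPuuggggzg   [P → u P u]
gzgggguuPuuggggzg ⇒ gzgggguugPguuggggzg   [P → g P g]
gzgggguugPguuggggzg ⇒ gzgggguuggPgguuggggzg   [P → g P g]
gzgggguuggPgguuggggzg ⇒ gzgggguugggguuggggzg   [P → ε]

P⇒gPg⇒gzPzg⇒gzgPgzg⇒gzggPggzg⇒gzgggPgggzg⇒gzggggPggggzg⇒gzgggguPuggggzg⇒gzgggguuPuuggggzg⇒gzgggguugPguuggggzg⇒gzgggguuggPgguuggggzg⇒gzgggguugggguuggggzg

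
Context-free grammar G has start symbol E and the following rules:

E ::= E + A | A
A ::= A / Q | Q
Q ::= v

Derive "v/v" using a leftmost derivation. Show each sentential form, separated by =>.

E => A => A/Q => Q/Q => v/Q => v/v

E => A   [E ::= A]
A => A/Q   [A ::= A / Q]
A/Q => Q/Q   [A ::= Q]
Q/Q => v/Q   [Q ::= v]
v/Q => v/v   [Q ::= v]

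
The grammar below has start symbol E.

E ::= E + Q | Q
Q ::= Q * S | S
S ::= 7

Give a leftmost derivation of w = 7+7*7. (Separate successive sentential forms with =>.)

E=>E+Q=>Q+Q=>S+Q=>7+Q=>7+Q*S=>7+S*S=>7+7*S=>7+7*7

E => E+Q   [E ::= E + Q]
E+Q => Q+Q   [E ::= Q]
Q+Q => S+Q   [Q ::= S]
S+Q => 7+Q   [S ::= 7]
7+Q => 7+Q*S   [Q ::= Q * S]
7+Q*S => 7+S*S   [Q ::= S]
7+S*S => 7+7*S   [S ::= 7]
7+7*S => 7+7*7   [S ::= 7]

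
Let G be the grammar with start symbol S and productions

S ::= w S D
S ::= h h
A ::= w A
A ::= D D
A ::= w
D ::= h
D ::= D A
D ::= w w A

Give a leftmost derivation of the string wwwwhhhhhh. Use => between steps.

S => wSD => wwSDD => wwwSDDD => wwwwSDDDD => wwwwhhDDDD => wwwwhhhDDD => wwwwhhhhDD => wwwwhhhhhD => wwwwhhhhhh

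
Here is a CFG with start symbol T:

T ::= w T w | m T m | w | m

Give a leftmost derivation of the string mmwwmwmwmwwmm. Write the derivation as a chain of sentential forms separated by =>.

T => mTm => mmTmm => mmwTwmm => mmwwTwwmm => mmwwmTmwwmm => mmwwmwTwmwwmm => mmwwmwmwmwwmm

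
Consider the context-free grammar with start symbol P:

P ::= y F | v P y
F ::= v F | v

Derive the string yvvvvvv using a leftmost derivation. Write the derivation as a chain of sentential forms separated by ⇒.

P⇒yF⇒yvF⇒yvvF⇒yvvvF⇒yvvvvF⇒yvvvvvF⇒yvvvvvv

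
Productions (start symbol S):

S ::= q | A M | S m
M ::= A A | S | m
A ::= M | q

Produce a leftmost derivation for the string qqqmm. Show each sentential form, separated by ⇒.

S⇒Sm⇒Smm⇒AMmm⇒MMmm⇒SMmm⇒qMmm⇒qAAmm⇒qqAmm⇒qqqmm

S ⇒ Sm   [S ::= S m]
Sm ⇒ Smm   [S ::= S m]
Smm ⇒ AMmm   [S ::= A M]
AMmm ⇒ MMmm   [A ::= M]
MMmm ⇒ SMmm   [M ::= S]
SMmm ⇒ qMmm   [S ::= q]
qMmm ⇒ qAAmm   [M ::= A A]
qAAmm ⇒ qqAmm   [A ::= q]
qqAmm ⇒ qqqmm   [A ::= q]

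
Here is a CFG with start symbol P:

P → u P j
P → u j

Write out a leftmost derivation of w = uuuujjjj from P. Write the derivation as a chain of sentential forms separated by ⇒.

P ⇒ uPj   [P → u P j]
uPj ⇒ uuPjj   [P → u P j]
uuPjj ⇒ uuuPjjj   [P → u P j]
uuuPjjj ⇒ uuuujjjj   [P → u j]

P ⇒ uPj ⇒ uuPjj ⇒ uuuPjjj ⇒ uuuujjjj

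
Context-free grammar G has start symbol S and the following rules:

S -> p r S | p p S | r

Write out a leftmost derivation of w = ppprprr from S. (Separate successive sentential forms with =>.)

S => ppS => ppprS => ppprprS => ppprprr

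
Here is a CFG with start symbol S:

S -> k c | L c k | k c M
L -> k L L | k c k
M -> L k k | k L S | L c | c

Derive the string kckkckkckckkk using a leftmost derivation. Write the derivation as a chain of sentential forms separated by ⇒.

S ⇒ kcM   [S -> k c M]
kcM ⇒ kckLS   [M -> k L S]
kckLS ⇒ kckkckS   [L -> k c k]
kckkckS ⇒ kckkckkcM   [S -> k c M]
kckkckkcM ⇒ kckkckkcLkk   [M -> L k k]
kckkckkcLkk ⇒ kckkckkckckkk   [L -> k c k]

S ⇒ kcM ⇒ kckLS ⇒ kckkckS ⇒ kckkckkcM ⇒ kckkckkcLkk ⇒ kckkckkckckkk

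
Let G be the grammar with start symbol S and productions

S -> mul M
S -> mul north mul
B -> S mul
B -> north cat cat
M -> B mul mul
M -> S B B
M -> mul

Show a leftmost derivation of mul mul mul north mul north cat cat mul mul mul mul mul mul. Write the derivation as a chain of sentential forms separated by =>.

S => mul M => mul B mul mul => mul S mul mul mul => mul mul M mul mul mul => mul mul S B B mul mul mul => mul mul mul north mul B B mul mul mul => mul mul mul north mul north cat cat B mul mul mul => mul mul mul north mul north cat cat S mul mul mul mul => mul mul mul north mul north cat cat mul M mul mul mul mul => mul mul mul north mul north cat cat mul mul mul mul mul mul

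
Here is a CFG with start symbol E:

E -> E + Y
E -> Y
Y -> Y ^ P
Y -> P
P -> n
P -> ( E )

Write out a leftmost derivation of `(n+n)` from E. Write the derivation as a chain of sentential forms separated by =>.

E=>Y=>P=>(E)=>(E+Y)=>(Y+Y)=>(P+Y)=>(n+Y)=>(n+P)=>(n+n)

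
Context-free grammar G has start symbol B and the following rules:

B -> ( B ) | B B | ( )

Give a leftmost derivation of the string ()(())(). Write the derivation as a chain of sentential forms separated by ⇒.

B⇒BB⇒()B⇒()BB⇒()(B)B⇒()(())B⇒()(())()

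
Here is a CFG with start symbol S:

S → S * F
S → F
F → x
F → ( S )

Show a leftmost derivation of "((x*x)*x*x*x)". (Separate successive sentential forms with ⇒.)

S⇒F⇒(S)⇒(S*F)⇒(S*F*F)⇒(S*F*F*F)⇒(F*F*F*F)⇒((S)*F*F*F)⇒((S*F)*F*F*F)⇒((F*F)*F*F*F)⇒((x*F)*F*F*F)⇒((x*x)*F*F*F)⇒((x*x)*x*F*F)⇒((x*x)*x*x*F)⇒((x*x)*x*x*x)

S ⇒ F   [S → F]
F ⇒ (S)   [F → ( S )]
(S) ⇒ (S*F)   [S → S * F]
(S*F) ⇒ (S*F*F)   [S → S * F]
(S*F*F) ⇒ (S*F*F*F)   [S → S * F]
(S*F*F*F) ⇒ (F*F*F*F)   [S → F]
(F*F*F*F) ⇒ ((S)*F*F*F)   [F → ( S )]
((S)*F*F*F) ⇒ ((S*F)*F*F*F)   [S → S * F]
((S*F)*F*F*F) ⇒ ((F*F)*F*F*F)   [S → F]
((F*F)*F*F*F) ⇒ ((x*F)*F*F*F)   [F → x]
((x*F)*F*F*F) ⇒ ((x*x)*F*F*F)   [F → x]
((x*x)*F*F*F) ⇒ ((x*x)*x*F*F)   [F → x]
((x*x)*x*F*F) ⇒ ((x*x)*x*x*F)   [F → x]
((x*x)*x*x*F) ⇒ ((x*x)*x*x*x)   [F → x]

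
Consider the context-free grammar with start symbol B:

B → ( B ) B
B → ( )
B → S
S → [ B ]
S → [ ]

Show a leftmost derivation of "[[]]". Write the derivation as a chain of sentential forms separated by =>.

B => S => [B] => [S] => [[]]

B => S   [B → S]
S => [B]   [S → [ B ]]
[B] => [S]   [B → S]
[S] => [[]]   [S → [ ]]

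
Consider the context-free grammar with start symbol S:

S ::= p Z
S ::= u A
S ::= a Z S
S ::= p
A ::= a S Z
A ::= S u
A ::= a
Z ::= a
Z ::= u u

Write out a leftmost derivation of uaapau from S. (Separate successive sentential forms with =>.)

S => uA => uSu => uaZSu => uaaSu => uaapZu => uaapau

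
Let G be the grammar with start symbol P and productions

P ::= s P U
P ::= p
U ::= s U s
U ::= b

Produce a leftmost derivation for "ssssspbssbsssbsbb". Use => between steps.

P=>sPU=>ssPUU=>sssPUUU=>ssssPUUUU=>sssssPUUUUU=>ssssspUUUUU=>ssssspbUUUU=>ssssspbsUsUUU=>ssssspbssUssUUU=>ssssspbssbssUUU=>ssssspbssbsssUsUU=>ssssspbssbsssbsUU=>ssssspbssbsssbsbU=>ssssspbssbsssbsbb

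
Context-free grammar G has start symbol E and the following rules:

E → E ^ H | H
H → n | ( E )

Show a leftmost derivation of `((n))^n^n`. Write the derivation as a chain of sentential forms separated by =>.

E => E^H => E^H^H => H^H^H => (E)^H^H => (H)^H^H => ((E))^H^H => ((H))^H^H => ((n))^H^H => ((n))^n^H => ((n))^n^n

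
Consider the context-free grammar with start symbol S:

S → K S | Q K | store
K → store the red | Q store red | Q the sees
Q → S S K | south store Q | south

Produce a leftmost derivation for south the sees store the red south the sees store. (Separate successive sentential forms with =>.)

S => K S => Q the sees S => south the sees S => south the sees K S => south the sees store the red S => south the sees store the red K S => south the sees store the red Q the sees S => south the sees store the red south the sees S => south the sees store the red south the sees store

S => K S   [S → K S]
K S => Q the sees S   [K → Q the sees]
Q the sees S => south the sees S   [Q → south]
south the sees S => south the sees K S   [S → K S]
south the sees K S => south the sees store the red S   [K → store the red]
south the sees store the red S => south the sees store the red K S   [S → K S]
south the sees store the red K S => south the sees store the red Q the sees S   [K → Q the sees]
south the sees store the red Q the sees S => south the sees store the red south the sees S   [Q → south]
south the sees store the red south the sees S => south the sees store the red south the sees store   [S → store]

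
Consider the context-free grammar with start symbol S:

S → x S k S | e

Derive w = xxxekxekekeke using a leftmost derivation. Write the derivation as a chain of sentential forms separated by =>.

S => xSkS => xxSkSkS => xxxSkSkSkS => xxxekSkSkS => xxxekxSkSkSkS => xxxekxekSkSkS => xxxekxekekSkS => xxxekxekekekS => xxxekxekekeke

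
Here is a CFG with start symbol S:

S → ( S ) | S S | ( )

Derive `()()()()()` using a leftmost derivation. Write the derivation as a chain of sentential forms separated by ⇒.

S ⇒ SS   [S → S S]
SS ⇒ SSS   [S → S S]
SSS ⇒ SSSS   [S → S S]
SSSS ⇒ SSSSS   [S → S S]
SSSSS ⇒ ()SSSS   [S → ( )]
()SSSS ⇒ ()()SSS   [S → ( )]
()()SSS ⇒ ()()()SS   [S → ( )]
()()()SS ⇒ ()()()()S   [S → ( )]
()()()()S ⇒ ()()()()()   [S → ( )]

S⇒SS⇒SSS⇒SSSS⇒SSSSS⇒()SSSS⇒()()SSS⇒()()()SS⇒()()()()S⇒()()()()()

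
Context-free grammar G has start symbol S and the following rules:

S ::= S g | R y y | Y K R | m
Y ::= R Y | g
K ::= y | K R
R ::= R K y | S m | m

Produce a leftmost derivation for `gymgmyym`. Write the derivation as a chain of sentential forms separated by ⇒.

S ⇒ YKR   [S ::= Y K R]
YKR ⇒ gKR   [Y ::= g]
gKR ⇒ gKRR   [K ::= K R]
gKRR ⇒ gyRR   [K ::= y]
gyRR ⇒ gyRKyR   [R ::= R K y]
gyRKyR ⇒ gySmKyR   [R ::= S m]
gySmKyR ⇒ gySgmKyR   [S ::= S g]
gySgmKyR ⇒ gymgmKyR   [S ::= m]
gymgmKyR ⇒ gymgmyyR   [K ::= y]
gymgmyyR ⇒ gymgmyym   [R ::= m]

S⇒YKR⇒gKR⇒gKRR⇒gyRR⇒gyRKyR⇒gySmKyR⇒gySgmKyR⇒gymgmKyR⇒gymgmyyR⇒gymgmyym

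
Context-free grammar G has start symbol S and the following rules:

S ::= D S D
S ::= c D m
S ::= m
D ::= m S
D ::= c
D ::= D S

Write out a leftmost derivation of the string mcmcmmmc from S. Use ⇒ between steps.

S ⇒ DSD ⇒ DSSD ⇒ DSSSD ⇒ mSSSSD ⇒ mDSDSSSD ⇒ mcSDSSSD ⇒ mcmDSSSD ⇒ mcmcSSSD ⇒ mcmcmSSD ⇒ mcmcmmSD ⇒ mcmcmmmD ⇒ mcmcmmmc

S ⇒ DSD   [S ::= D S D]
DSD ⇒ DSSD   [D ::= D S]
DSSD ⇒ DSSSD   [D ::= D S]
DSSSD ⇒ mSSSSD   [D ::= m S]
mSSSSD ⇒ mDSDSSSD   [S ::= D S D]
mDSDSSSD ⇒ mcSDSSSD   [D ::= c]
mcSDSSSD ⇒ mcmDSSSD   [S ::= m]
mcmDSSSD ⇒ mcmcSSSD   [D ::= c]
mcmcSSSD ⇒ mcmcmSSD   [S ::= m]
mcmcmSSD ⇒ mcmcmmSD   [S ::= m]
mcmcmmSD ⇒ mcmcmmmD   [S ::= m]
mcmcmmmD ⇒ mcmcmmmc   [D ::= c]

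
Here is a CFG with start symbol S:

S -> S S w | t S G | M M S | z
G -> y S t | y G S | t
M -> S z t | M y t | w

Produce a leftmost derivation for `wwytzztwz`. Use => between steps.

S => MMS => wMS => wMytS => wwytS => wwytMMS => wwytSztMS => wwytzztMS => wwytzztwS => wwytzztwz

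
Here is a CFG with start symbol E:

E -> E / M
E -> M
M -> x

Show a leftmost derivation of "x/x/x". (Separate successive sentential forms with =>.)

E => E/M   [E -> E / M]
E/M => E/M/M   [E -> E / M]
E/M/M => M/M/M   [E -> M]
M/M/M => x/M/M   [M -> x]
x/M/M => x/x/M   [M -> x]
x/x/M => x/x/x   [M -> x]

E => E/M => E/M/M => M/M/M => x/M/M => x/x/M => x/x/x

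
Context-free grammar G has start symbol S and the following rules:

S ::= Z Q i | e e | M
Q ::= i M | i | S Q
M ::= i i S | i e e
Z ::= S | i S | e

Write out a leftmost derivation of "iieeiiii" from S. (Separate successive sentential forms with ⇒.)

S⇒ZQi⇒SQi⇒MQi⇒iiSQi⇒iiZQiQi⇒iiSQiQi⇒iieeQiQi⇒iieeiiQi⇒iieeiiii

S ⇒ ZQi   [S ::= Z Q i]
ZQi ⇒ SQi   [Z ::= S]
SQi ⇒ MQi   [S ::= M]
MQi ⇒ iiSQi   [M ::= i i S]
iiSQi ⇒ iiZQiQi   [S ::= Z Q i]
iiZQiQi ⇒ iiSQiQi   [Z ::= S]
iiSQiQi ⇒ iieeQiQi   [S ::= e e]
iieeQiQi ⇒ iieeiiQi   [Q ::= i]
iieeiiQi ⇒ iieeiiii   [Q ::= i]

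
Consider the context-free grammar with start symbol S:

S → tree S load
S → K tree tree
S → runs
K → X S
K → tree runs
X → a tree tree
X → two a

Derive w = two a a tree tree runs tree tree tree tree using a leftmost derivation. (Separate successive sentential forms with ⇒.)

S ⇒ K tree tree ⇒ X S tree tree ⇒ two a S tree tree ⇒ two a K tree tree tree tree ⇒ two a X S tree tree tree tree ⇒ two a a tree tree S tree tree tree tree ⇒ two a a tree tree runs tree tree tree tree

S ⇒ K tree tree   [S → K tree tree]
K tree tree ⇒ X S tree tree   [K → X S]
X S tree tree ⇒ two a S tree tree   [X → two a]
two a S tree tree ⇒ two a K tree tree tree tree   [S → K tree tree]
two a K tree tree tree tree ⇒ two a X S tree tree tree tree   [K → X S]
two a X S tree tree tree tree ⇒ two a a tree tree S tree tree tree tree   [X → a tree tree]
two a a tree tree S tree tree tree tree ⇒ two a a tree tree runs tree tree tree tree   [S → runs]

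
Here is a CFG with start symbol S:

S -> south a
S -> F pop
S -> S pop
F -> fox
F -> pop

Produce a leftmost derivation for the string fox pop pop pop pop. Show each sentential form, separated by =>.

S => S pop   [S -> S pop]
S pop => S pop pop   [S -> S pop]
S pop pop => S pop pop pop   [S -> S pop]
S pop pop pop => F pop pop pop pop   [S -> F pop]
F pop pop pop pop => fox pop pop pop pop   [F -> fox]

S => S pop => S pop pop => S pop pop pop => F pop pop pop pop => fox pop pop pop pop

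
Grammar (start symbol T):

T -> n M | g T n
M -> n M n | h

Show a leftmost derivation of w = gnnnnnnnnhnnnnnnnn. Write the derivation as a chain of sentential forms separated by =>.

T => gTn   [T -> g T n]
gTn => gnMn   [T -> n M]
gnMn => gnnMnn   [M -> n M n]
gnnMnn => gnnnMnnn   [M -> n M n]
gnnnMnnn => gnnnnMnnnn   [M -> n M n]
gnnnnMnnnn => gnnnnnMnnnnn   [M -> n M n]
gnnnnnMnnnnn => gnnnnnnMnnnnnn   [M -> n M n]
gnnnnnnMnnnnnn => gnnnnnnnMnnnnnnn   [M -> n M n]
gnnnnnnnMnnnnnnn => gnnnnnnnnMnnnnnnnn   [M -> n M n]
gnnnnnnnnMnnnnnnnn => gnnnnnnnnhnnnnnnnn   [M -> h]

T => gTn => gnMn => gnnMnn => gnnnMnnn => gnnnnMnnnn => gnnnnnMnnnnn => gnnnnnnMnnnnnn => gnnnnnnnMnnnnnnn => gnnnnnnnnMnnnnnnnn => gnnnnnnnnhnnnnnnnn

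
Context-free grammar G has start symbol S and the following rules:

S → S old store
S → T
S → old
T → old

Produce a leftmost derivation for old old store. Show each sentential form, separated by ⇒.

S ⇒ S old store ⇒ T old store ⇒ old old store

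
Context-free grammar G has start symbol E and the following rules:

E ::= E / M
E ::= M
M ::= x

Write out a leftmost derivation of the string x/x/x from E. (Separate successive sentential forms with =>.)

E => E/M => E/M/M => M/M/M => x/M/M => x/x/M => x/x/x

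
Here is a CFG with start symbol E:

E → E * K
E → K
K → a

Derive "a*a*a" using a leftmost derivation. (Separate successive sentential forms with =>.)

E => E*K   [E → E * K]
E*K => E*K*K   [E → E * K]
E*K*K => K*K*K   [E → K]
K*K*K => a*K*K   [K → a]
a*K*K => a*a*K   [K → a]
a*a*K => a*a*a   [K → a]

E=>E*K=>E*K*K=>K*K*K=>a*K*K=>a*a*K=>a*a*a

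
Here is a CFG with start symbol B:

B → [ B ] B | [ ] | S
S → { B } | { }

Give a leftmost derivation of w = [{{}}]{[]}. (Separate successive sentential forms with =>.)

B => [B]B => [S]B => [{B}]B => [{S}]B => [{{}}]B => [{{}}]S => [{{}}]{B} => [{{}}]{[]}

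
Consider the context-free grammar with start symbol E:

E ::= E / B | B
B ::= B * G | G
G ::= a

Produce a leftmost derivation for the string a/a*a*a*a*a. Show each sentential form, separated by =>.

E => E/B   [E ::= E / B]
E/B => B/B   [E ::= B]
B/B => G/B   [B ::= G]
G/B => a/B   [G ::= a]
a/B => a/B*G   [B ::= B * G]
a/B*G => a/B*G*G   [B ::= B * G]
a/B*G*G => a/B*G*G*G   [B ::= B * G]
a/B*G*G*G => a/B*G*G*G*G   [B ::= B * G]
a/B*G*G*G*G => a/G*G*G*G*G   [B ::= G]
a/G*G*G*G*G => a/a*G*G*G*G   [G ::= a]
a/a*G*G*G*G => a/a*a*G*G*G   [G ::= a]
a/a*a*G*G*G => a/a*a*a*G*G   [G ::= a]
a/a*a*a*G*G => a/a*a*a*a*G   [G ::= a]
a/a*a*a*a*G => a/a*a*a*a*a   [G ::= a]

E => E/B => B/B => G/B => a/B => a/B*G => a/B*G*G => a/B*G*G*G => a/B*G*G*G*G => a/G*G*G*G*G => a/a*G*G*G*G => a/a*a*G*G*G => a/a*a*a*G*G => a/a*a*a*a*G => a/a*a*a*a*a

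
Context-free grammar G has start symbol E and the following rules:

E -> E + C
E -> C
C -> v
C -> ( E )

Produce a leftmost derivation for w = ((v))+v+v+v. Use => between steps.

E=>E+C=>E+C+C=>E+C+C+C=>C+C+C+C=>(E)+C+C+C=>(C)+C+C+C=>((E))+C+C+C=>((C))+C+C+C=>((v))+C+C+C=>((v))+v+C+C=>((v))+v+v+C=>((v))+v+v+v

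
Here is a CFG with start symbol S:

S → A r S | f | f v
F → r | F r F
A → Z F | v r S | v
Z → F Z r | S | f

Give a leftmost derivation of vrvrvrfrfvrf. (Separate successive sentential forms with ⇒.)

S ⇒ ArS ⇒ vrSrS ⇒ vrArSrS ⇒ vrvrSrSrS ⇒ vrvrArSrSrS ⇒ vrvrvrSrSrS ⇒ vrvrvrfrSrS ⇒ vrvrvrfrfvrS ⇒ vrvrvrfrfvrf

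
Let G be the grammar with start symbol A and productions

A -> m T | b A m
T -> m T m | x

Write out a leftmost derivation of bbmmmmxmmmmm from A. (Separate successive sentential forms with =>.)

A => bAm   [A -> b A m]
bAm => bbAmm   [A -> b A m]
bbAmm => bbmTmm   [A -> m T]
bbmTmm => bbmmTmmm   [T -> m T m]
bbmmTmmm => bbmmmTmmmm   [T -> m T m]
bbmmmTmmmm => bbmmmmTmmmmm   [T -> m T m]
bbmmmmTmmmmm => bbmmmmxmmmmm   [T -> x]

A=>bAm=>bbAmm=>bbmTmm=>bbmmTmmm=>bbmmmTmmmm=>bbmmmmTmmmmm=>bbmmmmxmmmmm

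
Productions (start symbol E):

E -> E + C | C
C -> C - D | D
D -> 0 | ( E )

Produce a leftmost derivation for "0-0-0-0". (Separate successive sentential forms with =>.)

E=>C=>C-D=>C-D-D=>C-D-D-D=>D-D-D-D=>0-D-D-D=>0-0-D-D=>0-0-0-D=>0-0-0-0

E => C   [E -> C]
C => C-D   [C -> C - D]
C-D => C-D-D   [C -> C - D]
C-D-D => C-D-D-D   [C -> C - D]
C-D-D-D => D-D-D-D   [C -> D]
D-D-D-D => 0-D-D-D   [D -> 0]
0-D-D-D => 0-0-D-D   [D -> 0]
0-0-D-D => 0-0-0-D   [D -> 0]
0-0-0-D => 0-0-0-0   [D -> 0]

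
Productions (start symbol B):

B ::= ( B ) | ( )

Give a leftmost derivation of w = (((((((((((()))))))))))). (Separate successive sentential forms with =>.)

B => (B) => ((B)) => (((B))) => ((((B)))) => (((((B))))) => ((((((B)))))) => (((((((B))))))) => ((((((((B)))))))) => (((((((((B))))))))) => ((((((((((B)))))))))) => (((((((((((B))))))))))) => (((((((((((())))))))))))

B => (B)   [B ::= ( B )]
(B) => ((B))   [B ::= ( B )]
((B)) => (((B)))   [B ::= ( B )]
(((B))) => ((((B))))   [B ::= ( B )]
((((B)))) => (((((B)))))   [B ::= ( B )]
(((((B))))) => ((((((B))))))   [B ::= ( B )]
((((((B)))))) => (((((((B)))))))   [B ::= ( B )]
(((((((B))))))) => ((((((((B))))))))   [B ::= ( B )]
((((((((B)))))))) => (((((((((B)))))))))   [B ::= ( B )]
(((((((((B))))))))) => ((((((((((B))))))))))   [B ::= ( B )]
((((((((((B)))))))))) => (((((((((((B)))))))))))   [B ::= ( B )]
(((((((((((B))))))))))) => (((((((((((())))))))))))   [B ::= ( )]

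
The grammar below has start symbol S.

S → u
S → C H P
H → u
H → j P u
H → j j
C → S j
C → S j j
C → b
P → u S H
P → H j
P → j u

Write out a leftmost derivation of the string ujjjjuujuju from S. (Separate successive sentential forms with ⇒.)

S ⇒ CHP ⇒ SjHP ⇒ ujHP ⇒ ujjPuP ⇒ ujjHjuP ⇒ ujjjPujuP ⇒ ujjjjuujuP ⇒ ujjjjuujuju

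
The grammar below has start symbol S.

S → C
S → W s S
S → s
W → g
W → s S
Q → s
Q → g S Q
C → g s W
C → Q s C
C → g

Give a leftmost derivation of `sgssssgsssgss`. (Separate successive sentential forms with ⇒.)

S ⇒ WsS ⇒ sSsS ⇒ sCsS ⇒ sQsCsS ⇒ sgSQsCsS ⇒ sgWsSQsCsS ⇒ sgsSsSQsCsS ⇒ sgsssSQsCsS ⇒ sgssssQsCsS ⇒ sgssssgSQsCsS ⇒ sgssssgsQsCsS ⇒ sgssssgsssCsS ⇒ sgssssgsssgsS ⇒ sgssssgsssgss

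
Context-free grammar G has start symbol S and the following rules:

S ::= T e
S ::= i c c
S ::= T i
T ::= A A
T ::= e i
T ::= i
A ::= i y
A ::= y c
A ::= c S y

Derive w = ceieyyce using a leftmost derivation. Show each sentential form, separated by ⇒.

S ⇒ Te ⇒ AAe ⇒ cSyAe ⇒ cTeyAe ⇒ ceieyAe ⇒ ceieyyce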